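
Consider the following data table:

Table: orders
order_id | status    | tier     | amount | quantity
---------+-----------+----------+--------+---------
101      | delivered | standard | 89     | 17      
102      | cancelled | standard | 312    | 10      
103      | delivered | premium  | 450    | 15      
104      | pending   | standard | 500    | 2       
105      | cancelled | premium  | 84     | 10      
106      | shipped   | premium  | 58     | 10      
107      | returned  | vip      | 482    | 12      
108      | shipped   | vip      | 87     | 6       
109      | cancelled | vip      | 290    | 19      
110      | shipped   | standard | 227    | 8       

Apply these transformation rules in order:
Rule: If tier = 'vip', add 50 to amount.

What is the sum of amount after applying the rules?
2729

Step 1: Count records where tier = 'vip': 3
Step 2: Total bonus added: 3 × 50 = 150
Step 3: Original sum of amount: 2579
Step 4: Final sum = 2579 + 150 = 2729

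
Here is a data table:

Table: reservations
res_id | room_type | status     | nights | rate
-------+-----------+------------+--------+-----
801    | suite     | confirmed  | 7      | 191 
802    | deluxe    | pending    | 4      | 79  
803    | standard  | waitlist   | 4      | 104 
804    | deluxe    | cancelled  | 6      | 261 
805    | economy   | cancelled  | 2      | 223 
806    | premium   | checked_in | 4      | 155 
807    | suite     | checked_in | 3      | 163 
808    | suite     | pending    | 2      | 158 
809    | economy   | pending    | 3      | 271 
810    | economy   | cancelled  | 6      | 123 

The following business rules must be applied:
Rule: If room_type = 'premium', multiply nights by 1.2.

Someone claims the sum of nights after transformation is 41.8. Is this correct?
Yes, the result is correct.

Step 1: Calculate the correct sum after transformation
Step 2: Apply multiplier 1.2 to records where room_type = 'premium'
Step 3: Correct result = 41.8
Step 4: Claimed result = 41.8
Step 5: 41.8 = 41.8 ✓
Conclusion: The claimed result is correct.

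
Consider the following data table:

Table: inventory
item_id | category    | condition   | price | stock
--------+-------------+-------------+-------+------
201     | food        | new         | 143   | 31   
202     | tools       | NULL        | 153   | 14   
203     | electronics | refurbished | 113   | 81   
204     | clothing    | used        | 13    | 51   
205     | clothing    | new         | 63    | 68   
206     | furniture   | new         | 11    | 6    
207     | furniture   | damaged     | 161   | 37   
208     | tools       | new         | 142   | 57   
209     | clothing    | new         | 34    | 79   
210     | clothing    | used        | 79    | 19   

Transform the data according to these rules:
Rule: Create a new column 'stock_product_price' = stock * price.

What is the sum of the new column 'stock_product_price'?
38979

Step 1: For each record, compute stock * price
Example calculations:
  31 * 143 = 4433
  14 * 153 = 2142
  81 * 113 = 9153
  ...
Step 2: Sum all derived values
Step 3: Total = 38979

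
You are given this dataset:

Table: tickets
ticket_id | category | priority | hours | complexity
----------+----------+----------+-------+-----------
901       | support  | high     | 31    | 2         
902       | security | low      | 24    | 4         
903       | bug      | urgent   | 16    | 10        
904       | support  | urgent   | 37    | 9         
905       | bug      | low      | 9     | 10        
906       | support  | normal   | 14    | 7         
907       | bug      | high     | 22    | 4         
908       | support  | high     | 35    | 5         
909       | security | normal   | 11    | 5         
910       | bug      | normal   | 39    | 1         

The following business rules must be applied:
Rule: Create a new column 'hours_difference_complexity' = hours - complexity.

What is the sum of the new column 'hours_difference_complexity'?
181

Step 1: For each record, compute hours - complexity
Example calculations:
  31 - 2 = 29
  24 - 4 = 20
  16 - 10 = 6
  ...
Step 2: Sum all derived values
Step 3: Total = 181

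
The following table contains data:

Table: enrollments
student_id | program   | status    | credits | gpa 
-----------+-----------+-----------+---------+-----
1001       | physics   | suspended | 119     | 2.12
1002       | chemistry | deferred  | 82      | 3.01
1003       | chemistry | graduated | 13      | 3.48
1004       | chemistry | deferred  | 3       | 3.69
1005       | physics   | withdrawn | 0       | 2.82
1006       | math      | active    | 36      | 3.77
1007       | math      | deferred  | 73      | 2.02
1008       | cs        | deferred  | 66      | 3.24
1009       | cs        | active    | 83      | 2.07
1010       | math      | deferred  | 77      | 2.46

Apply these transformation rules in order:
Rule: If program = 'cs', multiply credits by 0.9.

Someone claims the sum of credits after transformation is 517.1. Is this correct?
No, the correct result is 537.1.

Step 1: Calculate the correct sum after transformation
Step 2: Apply multiplier 0.9 to records where program = 'cs'
Step 3: Correct result = 537.1
Step 4: Claimed result = 517.1
Step 5: 537.1 ≠ 517.1
Conclusion: The claimed result is incorrect. The correct answer is 537.1.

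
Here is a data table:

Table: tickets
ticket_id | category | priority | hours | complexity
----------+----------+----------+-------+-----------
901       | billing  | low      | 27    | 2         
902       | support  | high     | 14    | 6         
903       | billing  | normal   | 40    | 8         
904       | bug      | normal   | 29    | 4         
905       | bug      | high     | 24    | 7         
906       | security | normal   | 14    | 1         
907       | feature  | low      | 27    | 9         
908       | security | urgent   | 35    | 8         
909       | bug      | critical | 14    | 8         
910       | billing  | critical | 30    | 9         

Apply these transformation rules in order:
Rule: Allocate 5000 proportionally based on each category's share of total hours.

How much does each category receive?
billing: 1909.45, bug: 1318.9, feature: 531.5, security: 964.57, support: 275.59

Step 1: Calculate total hours = 254
Step 2: Calculate each category's proportion:
  billing: 97/254 = 38.19% → 1909.45
  bug: 67/254 = 26.38% → 1318.9
  feature: 27/254 = 10.63% → 531.5
  security: 49/254 = 19.29% → 964.57
  support: 14/254 = 5.51% → 275.59
Step 3: Verify: sum of allocations ≈ 5000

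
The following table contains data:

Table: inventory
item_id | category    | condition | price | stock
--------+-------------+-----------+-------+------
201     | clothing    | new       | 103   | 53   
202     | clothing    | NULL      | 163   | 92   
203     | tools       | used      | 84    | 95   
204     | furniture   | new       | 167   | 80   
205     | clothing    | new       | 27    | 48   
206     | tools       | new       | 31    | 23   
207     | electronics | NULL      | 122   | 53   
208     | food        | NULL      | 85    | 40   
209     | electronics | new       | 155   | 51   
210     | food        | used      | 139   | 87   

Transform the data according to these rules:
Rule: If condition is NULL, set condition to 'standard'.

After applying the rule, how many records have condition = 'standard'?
3

Step 1: Count records where condition IS NULL
Step 2: Found 3 records with NULL condition
Step 3: These records will have condition set to 'standard'
Step 4: Records already having condition = 'standard': 0
Step 5: Answer: 3 + 0 = 3 records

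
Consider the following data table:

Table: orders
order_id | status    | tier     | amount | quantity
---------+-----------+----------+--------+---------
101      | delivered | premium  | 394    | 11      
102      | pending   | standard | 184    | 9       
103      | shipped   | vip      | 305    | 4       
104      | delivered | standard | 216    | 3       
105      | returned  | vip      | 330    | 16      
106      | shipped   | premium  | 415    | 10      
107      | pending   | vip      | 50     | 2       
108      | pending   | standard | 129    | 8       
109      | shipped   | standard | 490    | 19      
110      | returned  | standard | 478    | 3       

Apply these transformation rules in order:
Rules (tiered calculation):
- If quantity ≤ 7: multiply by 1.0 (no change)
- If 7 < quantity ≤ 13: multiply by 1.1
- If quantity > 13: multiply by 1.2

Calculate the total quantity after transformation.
95.8

Step 1: Tier 1 (quantity ≤ 7): 4 records, sum = 12 × 1.0 = 12.0
Step 2: Tier 2 (7 < quantity ≤ 13): 4 records, sum = 38 × 1.1 = 41.8
Step 3: Tier 3 (quantity > 13): 2 records, sum = 35 × 1.2 = 42.0
Step 4: Final sum = 12.0 + 41.8 + 42.0 = 95.8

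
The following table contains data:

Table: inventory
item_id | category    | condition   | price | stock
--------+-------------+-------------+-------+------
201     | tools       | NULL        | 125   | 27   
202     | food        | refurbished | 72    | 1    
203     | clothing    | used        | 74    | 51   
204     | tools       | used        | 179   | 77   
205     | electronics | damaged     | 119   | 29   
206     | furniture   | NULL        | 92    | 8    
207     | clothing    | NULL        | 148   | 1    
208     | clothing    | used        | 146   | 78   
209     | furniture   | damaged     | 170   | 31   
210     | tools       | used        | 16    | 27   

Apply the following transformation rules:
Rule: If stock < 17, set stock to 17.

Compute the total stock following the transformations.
371

Step 1: 3 records have stock < 17
Step 2: These records originally summed to 10
Step 3: After setting to minimum: 3 × 17 = 51
Step 4: Unaffected records sum: 320
Step 5: Final sum = 51 + 320 = 371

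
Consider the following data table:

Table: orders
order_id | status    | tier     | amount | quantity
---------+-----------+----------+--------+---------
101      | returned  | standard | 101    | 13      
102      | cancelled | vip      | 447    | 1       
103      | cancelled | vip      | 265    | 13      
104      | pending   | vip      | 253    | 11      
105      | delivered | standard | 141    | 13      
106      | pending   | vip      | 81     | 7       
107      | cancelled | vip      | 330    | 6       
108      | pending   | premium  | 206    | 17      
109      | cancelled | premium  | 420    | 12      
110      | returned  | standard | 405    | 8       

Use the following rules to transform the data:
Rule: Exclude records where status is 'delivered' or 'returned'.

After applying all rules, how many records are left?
7

Step 1: Count records to exclude
  - 1 (delivered) + 2 (returned) = 3 records
Step 2: Total records: 10
Step 3: Remaining = 10 - 3 = 7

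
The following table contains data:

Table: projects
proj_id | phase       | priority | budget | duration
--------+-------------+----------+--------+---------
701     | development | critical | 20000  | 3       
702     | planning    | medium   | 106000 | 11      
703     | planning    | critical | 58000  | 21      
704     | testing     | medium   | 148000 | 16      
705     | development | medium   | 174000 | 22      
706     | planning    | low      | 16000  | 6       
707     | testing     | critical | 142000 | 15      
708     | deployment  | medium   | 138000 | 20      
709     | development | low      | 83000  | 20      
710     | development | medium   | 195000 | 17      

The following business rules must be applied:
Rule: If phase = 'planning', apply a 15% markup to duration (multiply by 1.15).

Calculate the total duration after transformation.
156.7

Step 1: Records with phase = 'planning' have total duration = 38
Step 2: Apply multiplier: 38 × 1.15 = 43.7
Step 3: Other records total: 113
Step 4: Final sum = 43.7 + 113 = 156.7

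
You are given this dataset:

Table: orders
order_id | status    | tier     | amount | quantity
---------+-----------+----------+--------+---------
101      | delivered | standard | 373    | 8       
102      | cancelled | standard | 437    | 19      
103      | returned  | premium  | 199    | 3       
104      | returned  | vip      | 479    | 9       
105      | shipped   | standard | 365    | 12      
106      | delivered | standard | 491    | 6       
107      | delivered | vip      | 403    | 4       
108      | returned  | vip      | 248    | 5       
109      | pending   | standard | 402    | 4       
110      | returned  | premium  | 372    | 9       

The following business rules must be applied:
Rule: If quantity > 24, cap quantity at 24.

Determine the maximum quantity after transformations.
19

Step 1: Original maximum quantity = 19
Step 2: Check cap of 24 against maximum
Step 3: No records exceed the cap (max 19 <= cap 24), so no capping applies
Step 4: Maximum after transformation = 19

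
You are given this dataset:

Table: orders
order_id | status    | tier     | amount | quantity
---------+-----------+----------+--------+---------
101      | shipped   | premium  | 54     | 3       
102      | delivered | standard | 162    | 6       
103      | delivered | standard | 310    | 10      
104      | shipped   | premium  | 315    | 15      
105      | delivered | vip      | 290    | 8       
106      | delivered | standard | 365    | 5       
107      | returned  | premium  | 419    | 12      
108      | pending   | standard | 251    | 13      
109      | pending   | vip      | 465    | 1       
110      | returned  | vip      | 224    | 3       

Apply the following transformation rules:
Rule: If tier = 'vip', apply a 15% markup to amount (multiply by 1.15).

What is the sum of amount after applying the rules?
3001.85

Step 1: Records with tier = 'vip' have total amount = 979
Step 2: Apply multiplier: 979 × 1.15 = 1125.85
Step 3: Other records total: 1876
Step 4: Final sum = 1125.85 + 1876 = 3001.85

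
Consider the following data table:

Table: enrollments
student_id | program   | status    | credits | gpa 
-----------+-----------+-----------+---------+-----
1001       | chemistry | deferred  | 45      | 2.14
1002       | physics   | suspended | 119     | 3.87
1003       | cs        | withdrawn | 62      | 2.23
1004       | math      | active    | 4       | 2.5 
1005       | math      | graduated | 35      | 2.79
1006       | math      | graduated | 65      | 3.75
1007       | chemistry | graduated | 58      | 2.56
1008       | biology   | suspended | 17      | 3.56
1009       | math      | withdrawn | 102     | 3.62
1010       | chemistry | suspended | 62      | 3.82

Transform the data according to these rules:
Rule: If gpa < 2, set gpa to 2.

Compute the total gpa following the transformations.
30.84

Step 1: 0 records have gpa < 2
Step 2: These records originally summed to 0
Step 3: After setting to minimum: 0 × 2 = 0
Step 4: Unaffected records sum: 30.84
Step 5: Final sum = 0 + 30.84 = 30.84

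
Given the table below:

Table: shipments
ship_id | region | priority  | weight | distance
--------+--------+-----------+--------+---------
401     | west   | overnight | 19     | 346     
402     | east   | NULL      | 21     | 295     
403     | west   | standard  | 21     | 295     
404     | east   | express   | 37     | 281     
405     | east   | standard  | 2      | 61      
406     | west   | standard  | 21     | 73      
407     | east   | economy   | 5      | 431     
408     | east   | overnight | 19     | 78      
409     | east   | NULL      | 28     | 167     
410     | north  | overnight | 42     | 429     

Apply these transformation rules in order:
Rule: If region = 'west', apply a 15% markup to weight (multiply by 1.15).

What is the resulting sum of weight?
224.15

Step 1: Records with region = 'west' have total weight = 61
Step 2: Apply multiplier: 61 × 1.15 = 70.15
Step 3: Other records total: 154
Step 4: Final sum = 70.15 + 154 = 224.15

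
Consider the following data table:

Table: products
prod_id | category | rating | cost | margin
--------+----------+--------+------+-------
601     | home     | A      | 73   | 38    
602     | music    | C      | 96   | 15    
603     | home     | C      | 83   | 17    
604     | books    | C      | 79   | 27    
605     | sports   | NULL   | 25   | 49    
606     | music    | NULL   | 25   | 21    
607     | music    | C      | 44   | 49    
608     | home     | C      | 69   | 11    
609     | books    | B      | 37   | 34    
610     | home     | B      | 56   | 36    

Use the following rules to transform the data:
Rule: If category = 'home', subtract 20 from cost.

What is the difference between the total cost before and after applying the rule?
80

Step 1: Original sum of cost = 587
Step 2: 4 records have category = 'home'
Step 3: Each affected record changes by -20
Step 4: Total change = 4 × -20 = -80
Step 5: New sum = 587 + -80 = 507
Step 6: Difference = |507 - 587| = 80
        (Sum decreased by 80)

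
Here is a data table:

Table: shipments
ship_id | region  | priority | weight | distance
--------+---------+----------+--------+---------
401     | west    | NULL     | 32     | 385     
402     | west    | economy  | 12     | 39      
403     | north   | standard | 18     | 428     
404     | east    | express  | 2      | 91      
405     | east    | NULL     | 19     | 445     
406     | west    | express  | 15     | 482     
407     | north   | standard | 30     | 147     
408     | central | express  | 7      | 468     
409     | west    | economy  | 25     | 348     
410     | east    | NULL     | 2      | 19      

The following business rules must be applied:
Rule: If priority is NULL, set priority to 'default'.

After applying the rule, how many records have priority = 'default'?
3

Step 1: Count records where priority IS NULL
Step 2: Found 3 records with NULL priority
Step 3: These records will have priority set to 'default'
Step 4: Records already having priority = 'default': 0
Step 5: Answer: 3 + 0 = 3 records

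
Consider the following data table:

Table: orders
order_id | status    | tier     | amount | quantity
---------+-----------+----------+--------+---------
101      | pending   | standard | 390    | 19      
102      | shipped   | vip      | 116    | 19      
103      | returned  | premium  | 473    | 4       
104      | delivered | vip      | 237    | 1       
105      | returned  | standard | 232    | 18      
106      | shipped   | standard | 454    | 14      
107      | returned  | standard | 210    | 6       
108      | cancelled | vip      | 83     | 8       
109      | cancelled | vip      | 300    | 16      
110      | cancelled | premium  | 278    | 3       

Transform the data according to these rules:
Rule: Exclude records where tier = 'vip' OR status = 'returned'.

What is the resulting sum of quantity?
36

Step 1: Find records where tier = 'vip' OR status = 'returned'
Step 2: 7 records match, summing to 72
Step 3: Original sum: 108
Step 4: Remaining sum = 108 - 72 = 36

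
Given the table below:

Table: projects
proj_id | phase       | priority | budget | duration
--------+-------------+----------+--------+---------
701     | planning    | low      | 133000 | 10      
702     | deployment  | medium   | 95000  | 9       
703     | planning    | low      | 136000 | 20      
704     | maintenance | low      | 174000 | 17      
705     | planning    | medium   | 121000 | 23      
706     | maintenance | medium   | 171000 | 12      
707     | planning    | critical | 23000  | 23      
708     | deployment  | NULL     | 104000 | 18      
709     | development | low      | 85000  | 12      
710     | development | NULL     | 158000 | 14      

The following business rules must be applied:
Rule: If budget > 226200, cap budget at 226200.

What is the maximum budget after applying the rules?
174000

Step 1: Original maximum budget = 174000
Step 2: Check cap of 226200 against maximum
Step 3: No records exceed the cap (max 174000 <= cap 226200), so no capping applies
Step 4: Maximum after transformation = 174000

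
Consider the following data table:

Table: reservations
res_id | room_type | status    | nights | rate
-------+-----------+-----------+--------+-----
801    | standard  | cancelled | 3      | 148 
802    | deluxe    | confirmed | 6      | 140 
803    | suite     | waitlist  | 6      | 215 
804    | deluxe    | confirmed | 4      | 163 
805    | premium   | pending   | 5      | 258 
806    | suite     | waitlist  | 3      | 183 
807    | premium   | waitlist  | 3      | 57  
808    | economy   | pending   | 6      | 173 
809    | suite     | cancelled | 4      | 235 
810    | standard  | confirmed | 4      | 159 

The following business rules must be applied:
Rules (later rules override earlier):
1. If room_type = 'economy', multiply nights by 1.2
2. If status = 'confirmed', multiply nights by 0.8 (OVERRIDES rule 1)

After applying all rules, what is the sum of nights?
42.4

Step 1: Rule 2 takes priority for records with status = 'confirmed'
  - 3 records: 14 × 0.8 = 11.2
Step 2: Rule 1 applies to remaining records with room_type = 'economy'
  - 1 records: 6 × 1.2 = 7.2
Step 3: Other records unchanged: 24
Step 4: Final sum = 11.2 + 7.2 + 24 = 42.4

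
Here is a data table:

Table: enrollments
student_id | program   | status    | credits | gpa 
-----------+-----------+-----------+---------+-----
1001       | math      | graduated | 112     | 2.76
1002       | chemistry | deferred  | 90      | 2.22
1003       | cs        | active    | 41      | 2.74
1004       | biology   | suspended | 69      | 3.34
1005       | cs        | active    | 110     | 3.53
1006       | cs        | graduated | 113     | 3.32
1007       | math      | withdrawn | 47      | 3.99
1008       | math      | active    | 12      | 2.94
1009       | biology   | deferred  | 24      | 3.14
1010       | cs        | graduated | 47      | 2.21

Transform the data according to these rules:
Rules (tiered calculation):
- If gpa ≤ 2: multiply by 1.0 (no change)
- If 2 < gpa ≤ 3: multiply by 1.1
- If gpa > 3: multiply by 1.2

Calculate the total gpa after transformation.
34.94

Step 1: Tier 1 (gpa ≤ 2): 0 records, sum = 0 × 1.0 = 0.0
Step 2: Tier 2 (2 < gpa ≤ 3): 5 records, sum = 12.87 × 1.1 = 14.16
Step 3: Tier 3 (gpa > 3): 5 records, sum = 17.32 × 1.2 = 20.78
Step 4: Final sum = 0.0 + 14.16 + 20.78 = 34.94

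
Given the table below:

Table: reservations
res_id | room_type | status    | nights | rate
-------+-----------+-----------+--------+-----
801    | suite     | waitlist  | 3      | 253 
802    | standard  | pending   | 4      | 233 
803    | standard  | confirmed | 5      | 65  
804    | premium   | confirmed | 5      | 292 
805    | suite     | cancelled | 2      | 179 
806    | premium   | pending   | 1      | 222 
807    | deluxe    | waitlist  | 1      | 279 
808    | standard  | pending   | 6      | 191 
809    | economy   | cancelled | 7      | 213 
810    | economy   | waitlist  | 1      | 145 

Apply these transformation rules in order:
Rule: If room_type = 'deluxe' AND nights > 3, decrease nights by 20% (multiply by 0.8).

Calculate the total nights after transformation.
35

Step 1: Find records where room_type = 'deluxe' AND nights > 3
Step 2: 0 records match, summing to 0
Step 3: After multiplier: 0 × 0.8 = 0.0
Step 4: Unaffected records sum: 35
Step 5: Final sum = 0.0 + 35 = 35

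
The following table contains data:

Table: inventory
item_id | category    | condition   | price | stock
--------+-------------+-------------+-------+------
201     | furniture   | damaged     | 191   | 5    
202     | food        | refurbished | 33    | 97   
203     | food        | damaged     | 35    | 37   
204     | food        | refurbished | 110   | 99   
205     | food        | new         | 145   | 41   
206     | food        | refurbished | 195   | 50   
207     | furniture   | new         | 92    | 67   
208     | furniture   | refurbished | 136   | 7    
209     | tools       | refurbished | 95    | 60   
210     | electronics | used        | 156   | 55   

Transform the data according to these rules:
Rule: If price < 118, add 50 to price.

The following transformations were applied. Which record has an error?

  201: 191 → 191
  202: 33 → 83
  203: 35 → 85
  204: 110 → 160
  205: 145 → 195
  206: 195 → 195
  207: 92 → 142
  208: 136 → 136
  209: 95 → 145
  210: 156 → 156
Record 205 has an error. The correct transformed value should be 145, not 195.

Step 1: Check each record against the rule
Step 2: Record 205 has price = 145
Step 3: Since 145 >= 118, the bonus should not have been applied
Step 4: Correct value = 145, but claimed value = 195
Conclusion: Record 205 has the error.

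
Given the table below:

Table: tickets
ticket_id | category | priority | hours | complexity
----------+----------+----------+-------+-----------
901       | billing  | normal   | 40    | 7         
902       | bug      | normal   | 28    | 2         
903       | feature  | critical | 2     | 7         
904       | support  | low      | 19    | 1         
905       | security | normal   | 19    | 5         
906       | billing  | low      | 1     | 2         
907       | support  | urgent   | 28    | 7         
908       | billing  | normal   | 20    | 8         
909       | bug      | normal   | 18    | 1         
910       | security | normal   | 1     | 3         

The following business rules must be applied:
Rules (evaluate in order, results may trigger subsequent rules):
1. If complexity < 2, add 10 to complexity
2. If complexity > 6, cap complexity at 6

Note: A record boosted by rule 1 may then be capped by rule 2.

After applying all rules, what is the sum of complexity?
48

Step 1: Apply rule 1 to records with complexity < 2
  - 2 records get bonus of 10
  - Of these, 2 records then exceed 6 and get capped
Step 2: Apply rule 2 to records with complexity > 6
  - 4 records (original) are capped
Step 3: Calculate final sum = 48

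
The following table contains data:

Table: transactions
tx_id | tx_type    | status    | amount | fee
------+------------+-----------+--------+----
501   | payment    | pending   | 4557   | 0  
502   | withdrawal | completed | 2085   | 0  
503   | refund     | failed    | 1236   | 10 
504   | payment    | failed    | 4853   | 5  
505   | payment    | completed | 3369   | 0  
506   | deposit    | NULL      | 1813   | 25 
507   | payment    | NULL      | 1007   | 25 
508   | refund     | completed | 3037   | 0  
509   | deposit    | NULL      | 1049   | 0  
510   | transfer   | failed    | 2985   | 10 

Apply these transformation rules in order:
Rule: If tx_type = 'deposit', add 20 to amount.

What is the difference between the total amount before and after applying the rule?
40

Step 1: Original sum of amount = 25991
Step 2: 2 records have tx_type = 'deposit'
Step 3: Each affected record changes by 20
Step 4: Total change = 2 × 20 = 40
Step 5: New sum = 25991 + 40 = 26031
Step 6: Difference = |26031 - 25991| = 40
        (Sum increased by 40)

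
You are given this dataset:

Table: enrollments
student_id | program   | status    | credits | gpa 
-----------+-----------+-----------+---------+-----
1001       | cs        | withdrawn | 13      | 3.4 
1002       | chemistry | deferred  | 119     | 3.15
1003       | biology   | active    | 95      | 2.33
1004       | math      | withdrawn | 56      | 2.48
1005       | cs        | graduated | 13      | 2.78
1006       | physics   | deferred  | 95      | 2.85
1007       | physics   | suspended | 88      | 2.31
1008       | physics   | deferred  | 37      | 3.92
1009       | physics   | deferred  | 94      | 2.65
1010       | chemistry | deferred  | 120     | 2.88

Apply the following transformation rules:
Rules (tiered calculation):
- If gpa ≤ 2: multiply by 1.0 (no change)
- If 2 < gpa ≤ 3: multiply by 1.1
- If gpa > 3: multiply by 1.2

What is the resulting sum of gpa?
32.67

Step 1: Tier 1 (gpa ≤ 2): 0 records, sum = 0 × 1.0 = 0.0
Step 2: Tier 2 (2 < gpa ≤ 3): 7 records, sum = 18.28 × 1.1 = 20.11
Step 3: Tier 3 (gpa > 3): 3 records, sum = 10.47 × 1.2 = 12.56
Step 4: Final sum = 0.0 + 20.11 + 12.56 = 32.67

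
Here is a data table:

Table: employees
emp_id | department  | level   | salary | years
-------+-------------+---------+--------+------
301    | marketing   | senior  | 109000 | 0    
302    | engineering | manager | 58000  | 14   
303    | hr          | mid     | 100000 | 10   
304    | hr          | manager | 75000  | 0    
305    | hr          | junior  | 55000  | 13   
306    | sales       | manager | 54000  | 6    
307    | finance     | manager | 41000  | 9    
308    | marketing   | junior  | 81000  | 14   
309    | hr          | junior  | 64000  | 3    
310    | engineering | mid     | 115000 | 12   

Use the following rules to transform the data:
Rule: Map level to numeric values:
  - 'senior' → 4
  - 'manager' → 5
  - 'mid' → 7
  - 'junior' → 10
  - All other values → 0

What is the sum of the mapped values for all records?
68

Step 1: Apply mapping to each record
Step 2: Count by status:
  'senior': 1 records × 4 = 4
  'manager': 4 records × 5 = 20
  'mid': 2 records × 7 = 14
  'junior': 3 records × 10 = 30
Step 3: Sum all mapped values = 68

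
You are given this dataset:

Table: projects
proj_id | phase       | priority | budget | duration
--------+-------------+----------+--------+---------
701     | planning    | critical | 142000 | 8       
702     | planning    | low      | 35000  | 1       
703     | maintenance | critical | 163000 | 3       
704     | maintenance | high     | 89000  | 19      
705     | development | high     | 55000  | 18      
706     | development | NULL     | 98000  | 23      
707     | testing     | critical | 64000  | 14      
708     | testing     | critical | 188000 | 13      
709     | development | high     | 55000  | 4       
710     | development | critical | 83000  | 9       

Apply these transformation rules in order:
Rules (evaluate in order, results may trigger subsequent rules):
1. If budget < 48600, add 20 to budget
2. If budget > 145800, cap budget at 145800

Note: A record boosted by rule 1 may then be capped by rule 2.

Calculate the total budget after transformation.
912620

Step 1: Apply rule 1 to records with budget < 48600
  - 1 records get bonus of 20
  - Of these, 0 records then exceed 145800 and get capped
Step 2: Apply rule 2 to records with budget > 145800
  - 2 records (original) are capped
Step 3: Calculate final sum = 912620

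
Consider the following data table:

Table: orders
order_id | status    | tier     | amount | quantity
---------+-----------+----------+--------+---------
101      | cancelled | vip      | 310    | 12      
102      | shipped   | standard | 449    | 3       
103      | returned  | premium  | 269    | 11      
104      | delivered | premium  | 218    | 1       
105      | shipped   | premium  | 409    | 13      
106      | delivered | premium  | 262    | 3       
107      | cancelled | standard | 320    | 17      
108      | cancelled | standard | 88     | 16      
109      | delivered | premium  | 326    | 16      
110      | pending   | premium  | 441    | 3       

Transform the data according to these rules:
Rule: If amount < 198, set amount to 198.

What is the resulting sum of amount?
3202

Step 1: 1 records have amount < 198
Step 2: These records originally summed to 88
Step 3: After setting to minimum: 1 × 198 = 198
Step 4: Unaffected records sum: 3004
Step 5: Final sum = 198 + 3004 = 3202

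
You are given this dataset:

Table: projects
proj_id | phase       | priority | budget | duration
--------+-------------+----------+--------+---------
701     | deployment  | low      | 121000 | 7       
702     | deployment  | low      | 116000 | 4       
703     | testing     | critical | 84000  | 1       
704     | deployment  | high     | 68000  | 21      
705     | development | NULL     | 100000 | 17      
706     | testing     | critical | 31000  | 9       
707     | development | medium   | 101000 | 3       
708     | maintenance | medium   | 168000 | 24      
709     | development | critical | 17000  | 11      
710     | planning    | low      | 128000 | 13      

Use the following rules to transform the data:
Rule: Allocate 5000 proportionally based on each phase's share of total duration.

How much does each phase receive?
deployment: 1454.55, development: 1409.09, maintenance: 1090.91, planning: 590.91, testing: 454.55

Step 1: Calculate total duration = 110
Step 2: Calculate each phase's proportion:
  deployment: 32/110 = 29.09% → 1454.55
  development: 31/110 = 28.18% → 1409.09
  maintenance: 24/110 = 21.82% → 1090.91
  planning: 13/110 = 11.82% → 590.91
  testing: 10/110 = 9.09% → 454.55
Step 3: Verify: sum of allocations ≈ 5000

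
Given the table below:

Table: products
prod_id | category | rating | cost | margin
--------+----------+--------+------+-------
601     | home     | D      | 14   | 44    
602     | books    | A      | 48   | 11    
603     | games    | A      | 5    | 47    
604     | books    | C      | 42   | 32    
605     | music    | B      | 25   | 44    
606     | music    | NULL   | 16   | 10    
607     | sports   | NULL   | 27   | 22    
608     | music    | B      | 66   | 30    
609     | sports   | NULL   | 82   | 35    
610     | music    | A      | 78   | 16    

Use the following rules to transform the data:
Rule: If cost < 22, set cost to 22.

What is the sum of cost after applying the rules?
434

Step 1: 3 records have cost < 22
Step 2: These records originally summed to 35
Step 3: After setting to minimum: 3 × 22 = 66
Step 4: Unaffected records sum: 368
Step 5: Final sum = 66 + 368 = 434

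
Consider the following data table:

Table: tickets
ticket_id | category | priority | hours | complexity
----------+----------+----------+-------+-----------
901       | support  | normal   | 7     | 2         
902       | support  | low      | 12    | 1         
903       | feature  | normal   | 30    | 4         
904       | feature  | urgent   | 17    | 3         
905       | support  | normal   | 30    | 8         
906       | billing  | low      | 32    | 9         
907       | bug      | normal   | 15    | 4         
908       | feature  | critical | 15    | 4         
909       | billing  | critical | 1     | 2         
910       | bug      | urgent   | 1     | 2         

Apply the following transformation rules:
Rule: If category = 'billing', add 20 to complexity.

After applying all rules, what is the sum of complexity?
79

Step 1: Count records where category = 'billing': 2
Step 2: Total bonus added: 2 × 20 = 40
Step 3: Original sum of complexity: 39
Step 4: Final sum = 39 + 40 = 79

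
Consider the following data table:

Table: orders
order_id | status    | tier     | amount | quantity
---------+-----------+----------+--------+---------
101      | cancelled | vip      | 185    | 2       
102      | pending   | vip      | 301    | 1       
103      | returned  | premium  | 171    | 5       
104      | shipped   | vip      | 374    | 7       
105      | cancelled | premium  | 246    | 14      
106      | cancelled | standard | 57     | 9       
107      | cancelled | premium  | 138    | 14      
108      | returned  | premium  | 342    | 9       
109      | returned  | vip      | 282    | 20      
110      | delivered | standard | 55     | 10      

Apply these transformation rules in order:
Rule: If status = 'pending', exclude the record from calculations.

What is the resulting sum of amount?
1850

Step 1: Identify records where status = 'pending'
Step 2: The excluded records sum to 301
Step 3: Original total amount = 2151
Step 4: Remaining total = 2151 - 301 = 1850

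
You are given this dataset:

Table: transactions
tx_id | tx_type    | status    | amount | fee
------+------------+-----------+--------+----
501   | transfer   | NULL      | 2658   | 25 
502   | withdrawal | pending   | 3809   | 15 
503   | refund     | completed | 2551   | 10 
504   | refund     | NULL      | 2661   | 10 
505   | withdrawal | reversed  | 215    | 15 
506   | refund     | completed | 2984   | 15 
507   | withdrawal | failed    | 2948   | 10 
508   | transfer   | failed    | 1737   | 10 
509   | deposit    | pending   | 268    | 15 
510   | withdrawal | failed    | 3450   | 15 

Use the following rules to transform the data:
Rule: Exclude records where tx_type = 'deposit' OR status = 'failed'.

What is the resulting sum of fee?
90

Step 1: Find records where tx_type = 'deposit' OR status = 'failed'
Step 2: 4 records match, summing to 50
Step 3: Original sum: 140
Step 4: Remaining sum = 140 - 50 = 90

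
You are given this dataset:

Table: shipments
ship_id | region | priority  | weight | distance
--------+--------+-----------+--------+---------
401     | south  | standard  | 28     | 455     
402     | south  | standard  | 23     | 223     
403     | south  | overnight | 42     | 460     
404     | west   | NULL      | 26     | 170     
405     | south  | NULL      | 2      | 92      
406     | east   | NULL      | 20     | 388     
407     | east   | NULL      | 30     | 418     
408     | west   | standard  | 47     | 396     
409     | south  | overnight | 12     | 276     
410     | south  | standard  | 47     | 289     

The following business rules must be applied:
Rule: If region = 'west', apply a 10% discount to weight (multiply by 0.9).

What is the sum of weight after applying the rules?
269.7

Step 1: Records with region = 'west' have total weight = 73
Step 2: Apply multiplier: 73 × 0.9 = 65.7
Step 3: Other records total: 204
Step 4: Final sum = 65.7 + 204 = 269.7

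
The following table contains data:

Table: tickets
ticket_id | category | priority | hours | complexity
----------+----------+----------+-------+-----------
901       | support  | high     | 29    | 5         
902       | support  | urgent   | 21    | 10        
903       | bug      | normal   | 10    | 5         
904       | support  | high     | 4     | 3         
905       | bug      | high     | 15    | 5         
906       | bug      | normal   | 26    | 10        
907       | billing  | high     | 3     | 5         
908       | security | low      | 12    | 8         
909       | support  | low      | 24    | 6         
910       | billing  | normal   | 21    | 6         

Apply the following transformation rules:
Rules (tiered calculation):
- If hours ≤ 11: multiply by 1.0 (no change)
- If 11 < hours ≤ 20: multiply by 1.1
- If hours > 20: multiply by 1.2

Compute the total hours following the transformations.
191.9

Step 1: Tier 1 (hours ≤ 11): 3 records, sum = 17 × 1.0 = 17.0
Step 2: Tier 2 (11 < hours ≤ 20): 2 records, sum = 27 × 1.1 = 29.7
Step 3: Tier 3 (hours > 20): 5 records, sum = 121 × 1.2 = 145.2
Step 4: Final sum = 17.0 + 29.7 + 145.2 = 191.9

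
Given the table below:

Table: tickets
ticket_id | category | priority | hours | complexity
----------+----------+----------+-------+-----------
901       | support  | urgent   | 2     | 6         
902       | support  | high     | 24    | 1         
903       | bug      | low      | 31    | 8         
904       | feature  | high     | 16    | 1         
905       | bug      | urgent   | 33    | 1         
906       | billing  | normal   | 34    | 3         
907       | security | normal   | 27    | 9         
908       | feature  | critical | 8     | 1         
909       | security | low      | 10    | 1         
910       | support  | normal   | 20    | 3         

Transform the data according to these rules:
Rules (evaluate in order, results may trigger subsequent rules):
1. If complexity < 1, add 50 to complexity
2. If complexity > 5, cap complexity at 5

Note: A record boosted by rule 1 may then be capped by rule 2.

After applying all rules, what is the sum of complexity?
26

Step 1: Apply rule 1 to records with complexity < 1
  - 0 records get bonus of 50
  - Of these, 0 records then exceed 5 and get capped
Step 2: Apply rule 2 to records with complexity > 5
  - 3 records (original) are capped
Step 3: Calculate final sum = 26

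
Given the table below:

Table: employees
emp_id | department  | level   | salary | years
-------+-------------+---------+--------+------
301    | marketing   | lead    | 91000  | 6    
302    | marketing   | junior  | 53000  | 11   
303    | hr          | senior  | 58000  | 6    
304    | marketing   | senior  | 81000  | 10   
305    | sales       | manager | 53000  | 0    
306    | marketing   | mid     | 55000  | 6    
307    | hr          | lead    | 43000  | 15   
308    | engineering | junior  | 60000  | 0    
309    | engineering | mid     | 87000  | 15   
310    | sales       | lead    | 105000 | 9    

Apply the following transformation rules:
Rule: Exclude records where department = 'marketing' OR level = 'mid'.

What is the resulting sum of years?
30

Step 1: Find records where department = 'marketing' OR level = 'mid'
Step 2: 5 records match, summing to 48
Step 3: Original sum: 78
Step 4: Remaining sum = 78 - 48 = 30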